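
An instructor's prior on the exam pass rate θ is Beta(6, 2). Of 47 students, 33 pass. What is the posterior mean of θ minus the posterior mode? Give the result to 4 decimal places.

Posterior: Beta(6+33, 2+14) = Beta(39, 16).
Mode = (39−1)/(39+16−2) = 38/53 = 0.7170.
Mean = 39/(39+16) = 39/55 = 0.7091.
Difference = 0.7091 − 0.7170 = -0.0079.
Mode > mean: the posterior has a left tail.

-0.0079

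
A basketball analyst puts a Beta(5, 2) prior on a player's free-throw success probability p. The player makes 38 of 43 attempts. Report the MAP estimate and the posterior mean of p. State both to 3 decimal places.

Posterior: Beta(5+38, 2+5) = Beta(43, 7).
Mode = (43−1)/(43+7−2) = 42/48 = 0.875.
Mean = 43/(43+7) = 43/50 = 0.860.
Mode > mean: the posterior has a left tail.

MAP = 0.875; posterior mean = 0.860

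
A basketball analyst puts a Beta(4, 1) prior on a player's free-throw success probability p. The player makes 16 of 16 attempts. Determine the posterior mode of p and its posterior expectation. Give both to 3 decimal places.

MAP: 1.000. Posterior mean: 0.952.

Posterior: Beta(4+16, 1+0) = Beta(20, 1).
Since β = 1 ≤ 1 and α > 1, the Beta density is monotone increasing on [0,1]; the mode is at 1.
Mean = 20/(20+1) = 0.952.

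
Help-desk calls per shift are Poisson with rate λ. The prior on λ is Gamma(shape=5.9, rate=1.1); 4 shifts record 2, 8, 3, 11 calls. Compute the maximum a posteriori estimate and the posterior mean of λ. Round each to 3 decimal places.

Σ counts = 24. Posterior: Gamma(shape = 5.9+24 = 29.9, rate = 1.1+4 = 5.1).
Mode = (α−1)/β = 28.9/5.1 = 5.667.
Mean = α/β = 29.9/5.1 = 5.863.

maximum a posteriori estimate = 5.667, posterior mean = 5.863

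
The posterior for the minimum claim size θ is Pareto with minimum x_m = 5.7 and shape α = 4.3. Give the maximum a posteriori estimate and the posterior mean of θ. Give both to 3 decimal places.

The Pareto density is strictly decreasing on [x_m, ∞), so the mode is x_m = 5.700.
Mean = α·x_m/(α−1) = 4.3·5.7/3.3 = 7.427.
The posterior is right-skewed, so the mean exceeds the mode.

MAP = 5.700; posterior mean = 7.427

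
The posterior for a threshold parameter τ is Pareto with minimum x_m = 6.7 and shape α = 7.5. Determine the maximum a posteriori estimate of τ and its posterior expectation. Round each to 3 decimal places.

MAP = 6.700; posterior mean = 7.731

The Pareto density is strictly decreasing on [x_m, ∞), so the mode is x_m = 6.700.
Mean = α·x_m/(α−1) = 7.5·6.7/6.5 = 7.731.
Mean > mode: the posterior has a right tail.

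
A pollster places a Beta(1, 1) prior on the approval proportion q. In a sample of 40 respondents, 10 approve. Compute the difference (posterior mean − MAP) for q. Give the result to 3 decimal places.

0.012

Posterior: Beta(1+10, 1+30) = Beta(11, 31).
Mode = (11−1)/(11+31−2) = 10/40 = 0.250.
With a flat prior the MAP equals the MLE, 10/40.
Mean = 11/(11+31) = 11/42 = 0.262.
Difference = 0.262 − 0.250 = 0.012.
The posterior is right-skewed, so the mean exceeds the mode.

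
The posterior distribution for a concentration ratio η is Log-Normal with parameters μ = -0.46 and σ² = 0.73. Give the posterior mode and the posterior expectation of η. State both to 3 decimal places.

η_MAP = 0.304, E[η|data] = 0.909

Mode = exp(μ − σ²) = exp(-1.19) = 0.304.
Mean = exp(μ + σ²/2) = exp(-0.095) = 0.909.
Mean > mode: the posterior has a right tail.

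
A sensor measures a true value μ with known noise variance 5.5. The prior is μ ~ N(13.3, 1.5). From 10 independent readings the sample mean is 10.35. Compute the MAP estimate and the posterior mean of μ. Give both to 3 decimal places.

MAP: 11.141. Posterior mean: 11.141.

Posterior for μ is Normal. Precision-weighted mean: (1/1.5·13.3 + 10/5.5·10.35) / (1/1.5 + 10/5.5) = 11.141.
A Normal posterior is symmetric, so mode = mean.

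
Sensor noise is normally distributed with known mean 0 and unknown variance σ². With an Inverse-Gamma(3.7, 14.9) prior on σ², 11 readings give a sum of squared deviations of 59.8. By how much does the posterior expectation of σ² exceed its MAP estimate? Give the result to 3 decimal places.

Posterior: Inverse-Gamma(shape = 3.7+11/2 = 9.2, scale = 14.9+59.8/2 = 44.8).
Mode = β/(α+1) = 44.8/10.2 = 4.392.
Mean = β/(α−1) = 44.8/8.2 = 5.463.
Difference = 5.463 − 4.392 = 1.071.

1.071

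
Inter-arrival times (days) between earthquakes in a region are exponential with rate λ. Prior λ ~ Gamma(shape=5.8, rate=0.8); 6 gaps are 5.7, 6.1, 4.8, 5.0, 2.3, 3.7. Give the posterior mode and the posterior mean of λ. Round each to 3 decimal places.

MAP: 0.380. Posterior mean: 0.415.

Σ times = 27.6. Posterior: Gamma(shape = 5.8+6 = 11.8, rate = 0.8+27.6 = 28.4).
Mode = (α−1)/β = 10.8/28.4 = 0.380.
Mean = α/β = 11.8/28.4 = 0.415.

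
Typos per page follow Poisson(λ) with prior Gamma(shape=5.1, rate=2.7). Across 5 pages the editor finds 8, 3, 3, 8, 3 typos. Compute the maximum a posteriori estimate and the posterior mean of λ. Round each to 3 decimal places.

MAP = 3.779; posterior mean = 3.909

Σ counts = 25. Posterior: Gamma(shape = 5.1+25 = 30.1, rate = 2.7+5 = 7.7).
Mode = (α−1)/β = 29.1/7.7 = 3.779.
Mean = α/β = 30.1/7.7 = 3.909.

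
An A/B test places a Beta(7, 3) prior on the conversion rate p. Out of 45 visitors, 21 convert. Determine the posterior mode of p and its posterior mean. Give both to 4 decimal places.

MAP = 0.5094; posterior mean = 0.5091

Posterior: Beta(7+21, 3+24) = Beta(28, 27).
Mode = (28−1)/(28+27−2) = 27/53 = 0.5094.
Mean = 28/(28+27) = 28/55 = 0.5091.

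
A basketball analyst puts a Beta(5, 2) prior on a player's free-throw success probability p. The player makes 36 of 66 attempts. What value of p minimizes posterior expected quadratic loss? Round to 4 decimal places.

0.5616

Posterior: Beta(5+36, 2+30) = Beta(41, 32).
Mode = (41−1)/(41+32−2) = 40/71 = 0.5634.
Mean = 41/(41+32) = 41/73 = 0.5616.
Quadratic loss ⇒ the optimal estimator is the posterior mean.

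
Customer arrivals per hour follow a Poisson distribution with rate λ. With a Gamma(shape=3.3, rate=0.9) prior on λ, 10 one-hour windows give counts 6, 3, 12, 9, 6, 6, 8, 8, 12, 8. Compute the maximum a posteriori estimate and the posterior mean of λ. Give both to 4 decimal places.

MAP = 7.3670, posterior mean = 7.4587

Σ counts = 78. Posterior: Gamma(shape = 3.3+78 = 81.3, rate = 0.9+10 = 10.9).
Mode = (α−1)/β = 80.3/10.9 = 7.3670.
Mean = α/β = 81.3/10.9 = 7.4587.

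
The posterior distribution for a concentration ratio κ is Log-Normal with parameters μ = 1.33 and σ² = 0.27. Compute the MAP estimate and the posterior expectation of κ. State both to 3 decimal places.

κ_MAP = 2.886, E[κ|data] = 4.328

Mode = exp(μ − σ²) = exp(1.06) = 2.886.
Mean = exp(μ + σ²/2) = exp(1.465) = 4.328.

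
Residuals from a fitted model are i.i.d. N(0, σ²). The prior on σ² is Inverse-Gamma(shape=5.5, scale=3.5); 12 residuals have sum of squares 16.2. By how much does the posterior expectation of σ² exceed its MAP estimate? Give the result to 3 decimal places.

0.177

Posterior: Inverse-Gamma(shape = 5.5+12/2 = 11.5, scale = 3.5+16.2/2 = 11.6).
Mode = β/(α+1) = 11.6/12.5 = 0.928.
Mean = β/(α−1) = 11.6/10.5 = 1.105.
Difference = 1.105 − 0.928 = 0.177.
The mean is pulled above the mode by the posterior's right skew.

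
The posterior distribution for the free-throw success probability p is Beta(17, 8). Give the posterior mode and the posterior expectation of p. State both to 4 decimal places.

p_MAP = 0.6957, E[p|data] = 0.6800

Mode = (17−1)/(17+8−2) = 16/23 = 0.6957.
Mean = 17/(17+8) = 17/25 = 0.6800.
The posterior is left-skewed, so the mode exceeds the mean.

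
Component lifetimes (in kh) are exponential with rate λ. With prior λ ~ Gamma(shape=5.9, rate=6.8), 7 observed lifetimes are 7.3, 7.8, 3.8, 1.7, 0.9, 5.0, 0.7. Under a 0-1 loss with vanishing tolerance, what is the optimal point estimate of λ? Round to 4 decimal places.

0.3500

Σ times = 27.2. Posterior: Gamma(shape = 5.9+7 = 12.9, rate = 6.8+27.2 = 34.0).
Mode = (α−1)/β = 11.9/34.0 = 0.3500.
Mean = α/β = 12.9/34.0 = 0.3794.
This is the posterior mode — the MAP estimate.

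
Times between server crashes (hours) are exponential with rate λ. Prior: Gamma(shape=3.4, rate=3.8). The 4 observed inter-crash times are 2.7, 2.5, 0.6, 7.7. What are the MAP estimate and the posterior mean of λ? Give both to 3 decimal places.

MAP estimate = 0.370, posterior mean = 0.428

Σ times = 13.5. Posterior: Gamma(shape = 3.4+4 = 7.4, rate = 3.8+13.5 = 17.3).
Mode = (α−1)/β = 6.4/17.3 = 0.370.
Mean = α/β = 7.4/17.3 = 0.428.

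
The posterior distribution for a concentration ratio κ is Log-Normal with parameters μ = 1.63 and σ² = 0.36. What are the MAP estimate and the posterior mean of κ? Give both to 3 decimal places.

MAP = 3.561, posterior mean = 6.110

Mode = exp(μ − σ²) = exp(1.27) = 3.561.
Mean = exp(μ + σ²/2) = exp(1.810) = 6.110.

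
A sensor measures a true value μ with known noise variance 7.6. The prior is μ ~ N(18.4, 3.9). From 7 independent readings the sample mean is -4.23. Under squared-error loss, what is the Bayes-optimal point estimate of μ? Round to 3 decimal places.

0.698

Posterior for μ is Normal. Precision-weighted mean: (1/3.9·18.4 + 7/7.6·-4.23) / (1/3.9 + 7/7.6) = 0.698.
A Normal posterior is symmetric, so mode = mean.
Squared-error loss ⇒ the optimal estimator is the posterior mean.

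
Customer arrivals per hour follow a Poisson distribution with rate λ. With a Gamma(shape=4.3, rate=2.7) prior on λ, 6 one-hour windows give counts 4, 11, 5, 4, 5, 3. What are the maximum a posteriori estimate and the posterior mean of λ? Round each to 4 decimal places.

λ_MAP = 4.0575, E[λ|data] = 4.1724

Σ counts = 32. Posterior: Gamma(shape = 4.3+32 = 36.3, rate = 2.7+6 = 8.7).
Mode = (α−1)/β = 35.3/8.7 = 4.0575.
Mean = α/β = 36.3/8.7 = 4.1724.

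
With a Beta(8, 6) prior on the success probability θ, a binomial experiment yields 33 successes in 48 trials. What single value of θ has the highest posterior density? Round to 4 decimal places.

Posterior: Beta(8+33, 6+15) = Beta(41, 21).
Mode = (41−1)/(41+21−2) = 40/60 = 0.6667.
Mean = 41/(41+21) = 41/62 = 0.6613.
This is the posterior mode — the MAP estimate.

0.6667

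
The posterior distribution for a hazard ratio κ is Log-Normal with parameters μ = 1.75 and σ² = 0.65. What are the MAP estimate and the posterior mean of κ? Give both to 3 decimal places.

κ_MAP = 3.004, E[κ|data] = 7.965

Mode = exp(μ − σ²) = exp(1.10) = 3.004.
Mean = exp(μ + σ²/2) = exp(2.075) = 7.965.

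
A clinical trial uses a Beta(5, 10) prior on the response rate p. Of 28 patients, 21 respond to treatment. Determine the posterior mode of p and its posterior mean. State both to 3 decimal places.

Posterior: Beta(5+21, 10+7) = Beta(26, 17).
Mode = (26−1)/(26+17−2) = 25/41 = 0.610.
Mean = 26/(26+17) = 26/43 = 0.605.

MAP = 0.610, posterior mean = 0.605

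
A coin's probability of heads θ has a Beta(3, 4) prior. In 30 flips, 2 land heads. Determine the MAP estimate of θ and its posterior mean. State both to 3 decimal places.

MAP: 0.114. Posterior mean: 0.135.

Posterior: Beta(3+2, 4+28) = Beta(5, 32).
Mode = (5−1)/(5+32−2) = 4/35 = 0.114.
Mean = 5/(5+32) = 5/37 = 0.135.
Mean > mode: the posterior has a right tail.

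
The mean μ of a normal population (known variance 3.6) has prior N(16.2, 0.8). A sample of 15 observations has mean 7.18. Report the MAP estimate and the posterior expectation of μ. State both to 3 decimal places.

Posterior for μ is Normal. Precision-weighted mean: (1/0.8·16.2 + 15/3.6·7.18) / (1/0.8 + 15/3.6) = 9.262.
A Normal posterior is symmetric, so mode = mean.

MAP: 9.262. Posterior mean: 9.262.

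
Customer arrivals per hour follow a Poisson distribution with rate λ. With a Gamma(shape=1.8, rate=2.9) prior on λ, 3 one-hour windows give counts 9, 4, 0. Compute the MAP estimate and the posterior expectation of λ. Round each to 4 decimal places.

Σ counts = 13. Posterior: Gamma(shape = 1.8+13 = 14.8, rate = 2.9+3 = 5.9).
Mode = (α−1)/β = 13.8/5.9 = 2.3390.
Mean = α/β = 14.8/5.9 = 2.5085.

MAP = 2.3390; posterior mean = 2.5085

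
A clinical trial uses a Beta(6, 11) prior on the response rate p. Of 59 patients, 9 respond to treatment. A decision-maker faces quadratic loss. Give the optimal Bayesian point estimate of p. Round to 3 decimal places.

0.197

Posterior: Beta(6+9, 11+50) = Beta(15, 61).
Mode = (15−1)/(15+61−2) = 14/74 = 0.189.
Mean = 15/(15+61) = 15/76 = 0.197.
Quadratic loss ⇒ the optimal estimator is the posterior mean.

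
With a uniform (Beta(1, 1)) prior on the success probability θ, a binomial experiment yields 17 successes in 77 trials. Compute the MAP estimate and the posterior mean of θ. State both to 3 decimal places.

Posterior: Beta(1+17, 1+60) = Beta(18, 61).
Mode = (18−1)/(18+61−2) = 17/77 = 0.221.
With a flat prior the MAP equals the MLE, 17/77.
Mean = 18/(18+61) = 18/79 = 0.228.

MAP = 0.221; posterior mean = 0.228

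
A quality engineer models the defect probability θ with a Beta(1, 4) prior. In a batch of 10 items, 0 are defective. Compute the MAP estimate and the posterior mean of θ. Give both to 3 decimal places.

MAP = 0.000; posterior mean = 0.067

Posterior: Beta(1+0, 4+10) = Beta(1, 14).
Since α = 1 ≤ 1 and β > 1, the Beta density is monotone decreasing on [0,1]; the mode is at 0.
Mean = 1/(1+14) = 0.067.
Mean > mode: the posterior has a right tail.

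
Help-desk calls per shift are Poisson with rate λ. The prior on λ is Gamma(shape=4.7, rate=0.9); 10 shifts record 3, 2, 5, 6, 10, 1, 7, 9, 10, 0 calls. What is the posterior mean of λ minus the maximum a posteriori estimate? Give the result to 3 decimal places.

0.092

Σ counts = 53. Posterior: Gamma(shape = 4.7+53 = 57.7, rate = 0.9+10 = 10.9).
Mode = (α−1)/β = 56.7/10.9 = 5.202.
Mean = α/β = 57.7/10.9 = 5.294.
Difference = 5.294 − 5.202 = 0.092.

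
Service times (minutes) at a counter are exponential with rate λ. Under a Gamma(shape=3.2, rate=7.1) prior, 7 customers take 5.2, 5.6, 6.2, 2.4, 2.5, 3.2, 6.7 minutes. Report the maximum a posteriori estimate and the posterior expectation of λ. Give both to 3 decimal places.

maximum a posteriori estimate = 0.237, posterior expectation = 0.262

Σ times = 31.8. Posterior: Gamma(shape = 3.2+7 = 10.2, rate = 7.1+31.8 = 38.9).
Mode = (α−1)/β = 9.2/38.9 = 0.237.
Mean = α/β = 10.2/38.9 = 0.262.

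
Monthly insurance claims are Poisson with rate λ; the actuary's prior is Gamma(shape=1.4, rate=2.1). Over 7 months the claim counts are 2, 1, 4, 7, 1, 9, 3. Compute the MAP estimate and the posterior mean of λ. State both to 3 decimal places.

Σ counts = 27. Posterior: Gamma(shape = 1.4+27 = 28.4, rate = 2.1+7 = 9.1).
Mode = (α−1)/β = 27.4/9.1 = 3.011.
Mean = α/β = 28.4/9.1 = 3.121.

λ_MAP = 3.011, E[λ|data] = 3.121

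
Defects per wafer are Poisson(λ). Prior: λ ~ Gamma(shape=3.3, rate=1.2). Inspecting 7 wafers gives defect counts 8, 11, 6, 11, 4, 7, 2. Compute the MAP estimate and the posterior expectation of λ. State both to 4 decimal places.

Σ counts = 49. Posterior: Gamma(shape = 3.3+49 = 52.3, rate = 1.2+7 = 8.2).
Mode = (α−1)/β = 51.3/8.2 = 6.2561.
Mean = α/β = 52.3/8.2 = 6.3780.

MAP: 6.2561. Posterior mean: 6.3780.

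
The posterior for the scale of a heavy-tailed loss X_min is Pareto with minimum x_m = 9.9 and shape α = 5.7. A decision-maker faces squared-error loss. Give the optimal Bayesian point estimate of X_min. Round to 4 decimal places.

The Pareto density is strictly decreasing on [x_m, ∞), so the mode is x_m = 9.9000.
Mean = α·x_m/(α−1) = 5.7·9.9/4.7 = 12.0064.
Squared-error loss ⇒ the optimal estimator is the posterior mean.

12.0064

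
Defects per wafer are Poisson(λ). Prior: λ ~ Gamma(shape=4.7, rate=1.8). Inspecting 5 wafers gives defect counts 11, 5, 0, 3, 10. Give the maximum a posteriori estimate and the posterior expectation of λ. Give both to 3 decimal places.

Σ counts = 29. Posterior: Gamma(shape = 4.7+29 = 33.7, rate = 1.8+5 = 6.8).
Mode = (α−1)/β = 32.7/6.8 = 4.809.
Mean = α/β = 33.7/6.8 = 4.956.

maximum a posteriori estimate = 4.809, posterior expectation = 4.956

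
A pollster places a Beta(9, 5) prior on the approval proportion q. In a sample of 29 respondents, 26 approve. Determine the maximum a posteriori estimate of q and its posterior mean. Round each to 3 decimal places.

maximum a posteriori estimate = 0.829, posterior mean = 0.814

Posterior: Beta(9+26, 5+3) = Beta(35, 8).
Mode = (35−1)/(35+8−2) = 34/41 = 0.829.
Mean = 35/(35+8) = 35/43 = 0.814.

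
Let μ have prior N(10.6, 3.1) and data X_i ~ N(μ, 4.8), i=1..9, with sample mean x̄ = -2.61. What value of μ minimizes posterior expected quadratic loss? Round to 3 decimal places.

-0.671

Posterior for μ is Normal. Precision-weighted mean: (1/3.1·10.6 + 9/4.8·-2.61) / (1/3.1 + 9/4.8) = -0.671.
A Normal posterior is symmetric, so mode = mean.
Quadratic loss ⇒ the optimal estimator is the posterior mean.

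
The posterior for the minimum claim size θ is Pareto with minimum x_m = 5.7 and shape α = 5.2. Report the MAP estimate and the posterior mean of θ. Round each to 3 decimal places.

MAP = 5.700; posterior mean = 7.057

The Pareto density is strictly decreasing on [x_m, ∞), so the mode is x_m = 5.700.
Mean = α·x_m/(α−1) = 5.2·5.7/4.2 = 7.057.
Right-skewed posterior ⇒ mode < mean.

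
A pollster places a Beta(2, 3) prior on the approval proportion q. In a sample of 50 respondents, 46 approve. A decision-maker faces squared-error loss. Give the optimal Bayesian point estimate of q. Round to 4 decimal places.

0.8727

Posterior: Beta(2+46, 3+4) = Beta(48, 7).
Mode = (48−1)/(48+7−2) = 47/53 = 0.8868.
Mean = 48/(48+7) = 48/55 = 0.8727.
Squared-error loss ⇒ the optimal estimator is the posterior mean.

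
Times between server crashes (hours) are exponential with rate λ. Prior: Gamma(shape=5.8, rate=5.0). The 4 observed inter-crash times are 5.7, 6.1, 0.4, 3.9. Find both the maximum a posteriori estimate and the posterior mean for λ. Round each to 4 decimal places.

MAP = 0.4171, posterior mean = 0.4645

Σ times = 16.1. Posterior: Gamma(shape = 5.8+4 = 9.8, rate = 5.0+16.1 = 21.1).
Mode = (α−1)/β = 8.8/21.1 = 0.4171.
Mean = α/β = 9.8/21.1 = 0.4645.
Mean > mode: the posterior has a right tail.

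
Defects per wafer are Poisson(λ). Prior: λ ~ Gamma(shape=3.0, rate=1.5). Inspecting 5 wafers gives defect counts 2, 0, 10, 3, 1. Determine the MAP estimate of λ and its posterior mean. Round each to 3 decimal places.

MAP = 2.769, posterior mean = 2.923

Σ counts = 16. Posterior: Gamma(shape = 3.0+16 = 19.0, rate = 1.5+5 = 6.5).
Mode = (α−1)/β = 18.0/6.5 = 2.769.
Mean = α/β = 19.0/6.5 = 2.923.
The posterior is right-skewed, so the mean exceeds the mode.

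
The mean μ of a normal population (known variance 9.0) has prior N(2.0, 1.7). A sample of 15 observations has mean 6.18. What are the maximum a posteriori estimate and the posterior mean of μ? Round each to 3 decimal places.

Posterior for μ is Normal. Precision-weighted mean: (1/1.7·2.0 + 15/9.0·6.18) / (1/1.7 + 15/9.0) = 5.090.
A Normal posterior is symmetric, so mode = mean.

MAP = 5.090, posterior mean = 5.090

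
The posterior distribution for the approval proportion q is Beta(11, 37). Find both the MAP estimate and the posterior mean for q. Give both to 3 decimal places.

MAP = 0.217, posterior mean = 0.229

Mode = (11−1)/(11+37−2) = 10/46 = 0.217.
Mean = 11/(11+37) = 11/48 = 0.229.
Right-skewed posterior ⇒ mode < mean.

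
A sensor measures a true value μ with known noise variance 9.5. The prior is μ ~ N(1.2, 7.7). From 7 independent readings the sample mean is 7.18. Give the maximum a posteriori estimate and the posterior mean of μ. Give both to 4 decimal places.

Posterior for μ is Normal. Precision-weighted mean: (1/7.7·1.2 + 7/9.5·7.18) / (1/7.7 + 7/9.5) = 6.2839.
A Normal posterior is symmetric, so mode = mean.

MAP = 6.2839, posterior mean = 6.2839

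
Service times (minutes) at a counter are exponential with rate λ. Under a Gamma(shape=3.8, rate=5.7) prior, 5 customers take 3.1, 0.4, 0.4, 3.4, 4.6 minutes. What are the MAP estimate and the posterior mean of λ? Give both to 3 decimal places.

Σ times = 11.9. Posterior: Gamma(shape = 3.8+5 = 8.8, rate = 5.7+11.9 = 17.6).
Mode = (α−1)/β = 7.8/17.6 = 0.443.
Mean = α/β = 8.8/17.6 = 0.500.
The mean is pulled above the mode by the posterior's right skew.

λ_MAP = 0.443, E[λ|data] = 0.500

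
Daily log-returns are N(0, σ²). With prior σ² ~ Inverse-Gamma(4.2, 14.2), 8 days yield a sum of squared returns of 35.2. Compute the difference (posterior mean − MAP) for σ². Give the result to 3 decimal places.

0.960

Posterior: Inverse-Gamma(shape = 4.2+8/2 = 8.2, scale = 14.2+35.2/2 = 31.8).
Mode = β/(α+1) = 31.8/9.2 = 3.457.
Mean = β/(α−1) = 31.8/7.2 = 4.417.
Difference = 4.417 − 3.457 = 0.960.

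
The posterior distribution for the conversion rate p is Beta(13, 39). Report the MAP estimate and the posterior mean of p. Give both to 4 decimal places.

Mode = (13−1)/(13+39−2) = 12/50 = 0.2400.
Mean = 13/(13+39) = 13/52 = 0.2500.
The mean is pulled above the mode by the posterior's right skew.

MAP estimate = 0.2400, posterior mean = 0.2500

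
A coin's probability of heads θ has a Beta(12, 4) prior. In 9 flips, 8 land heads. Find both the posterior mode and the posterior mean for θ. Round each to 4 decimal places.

Posterior: Beta(12+8, 4+1) = Beta(20, 5).
Mode = (20−1)/(20+5−2) = 19/23 = 0.8261.
Mean = 20/(20+5) = 20/25 = 0.8000.

θ_MAP = 0.8261, E[θ|data] = 0.8000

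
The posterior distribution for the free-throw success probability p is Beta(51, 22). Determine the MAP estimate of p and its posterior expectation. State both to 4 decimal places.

MAP estimate = 0.7042, posterior expectation = 0.6986

Mode = (51−1)/(51+22−2) = 50/71 = 0.7042.
Mean = 51/(51+22) = 51/73 = 0.6986.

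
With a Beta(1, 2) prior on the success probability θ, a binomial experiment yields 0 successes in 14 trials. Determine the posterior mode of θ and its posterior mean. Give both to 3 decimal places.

Posterior: Beta(1+0, 2+14) = Beta(1, 16).
Since α = 1 ≤ 1 and β > 1, the Beta density is monotone decreasing on [0,1]; the mode is at 0.
Mean = 1/(1+16) = 0.059.

θ_MAP = 0.000, E[θ|data] = 0.059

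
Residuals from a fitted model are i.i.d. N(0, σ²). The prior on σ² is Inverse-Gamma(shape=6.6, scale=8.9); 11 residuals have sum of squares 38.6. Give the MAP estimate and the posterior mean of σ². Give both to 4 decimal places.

Posterior: Inverse-Gamma(shape = 6.6+11/2 = 12.1, scale = 8.9+38.6/2 = 28.2).
Mode = β/(α+1) = 28.2/13.1 = 2.1527.
Mean = β/(α−1) = 28.2/11.1 = 2.5405.
The posterior is right-skewed, so the mean exceeds the mode.

MAP: 2.1527. Posterior mean: 2.5405.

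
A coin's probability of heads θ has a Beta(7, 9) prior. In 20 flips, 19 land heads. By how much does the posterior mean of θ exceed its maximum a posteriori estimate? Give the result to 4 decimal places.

Posterior: Beta(7+19, 9+1) = Beta(26, 10).
Mode = (26−1)/(26+10−2) = 25/34 = 0.7353.
Mean = 26/(26+10) = 26/36 = 0.7222.
Difference = 0.7222 − 0.7353 = -0.0131.
Mode > mean: the posterior has a left tail.

-0.0131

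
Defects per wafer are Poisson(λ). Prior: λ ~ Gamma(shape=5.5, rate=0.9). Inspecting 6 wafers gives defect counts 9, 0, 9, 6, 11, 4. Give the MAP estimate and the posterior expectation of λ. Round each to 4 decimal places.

Σ counts = 39. Posterior: Gamma(shape = 5.5+39 = 44.5, rate = 0.9+6 = 6.9).
Mode = (α−1)/β = 43.5/6.9 = 6.3043.
Mean = α/β = 44.5/6.9 = 6.4493.

λ_MAP = 6.3043, E[λ|data] = 6.4493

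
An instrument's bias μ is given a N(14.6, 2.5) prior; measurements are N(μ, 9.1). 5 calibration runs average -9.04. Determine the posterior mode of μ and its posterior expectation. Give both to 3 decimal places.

Posterior for μ is Normal. Precision-weighted mean: (1/2.5·14.6 + 5/9.1·-9.04) / (1/2.5 + 5/9.1) = 0.919.
A Normal posterior is symmetric, so mode = mean.

MAP = 0.919, posterior mean = 0.919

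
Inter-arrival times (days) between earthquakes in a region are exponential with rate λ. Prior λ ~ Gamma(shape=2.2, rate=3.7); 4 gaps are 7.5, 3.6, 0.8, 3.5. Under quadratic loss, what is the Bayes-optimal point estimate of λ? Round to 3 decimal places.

0.325

Σ times = 15.4. Posterior: Gamma(shape = 2.2+4 = 6.2, rate = 3.7+15.4 = 19.1).
Mode = (α−1)/β = 5.2/19.1 = 0.272.
Mean = α/β = 6.2/19.1 = 0.325.
Quadratic loss ⇒ the optimal estimator is the posterior mean.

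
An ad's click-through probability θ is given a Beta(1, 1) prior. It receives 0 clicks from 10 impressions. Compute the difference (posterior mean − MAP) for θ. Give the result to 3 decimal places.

Posterior: Beta(1+0, 1+10) = Beta(1, 11).
Since α = 1 ≤ 1 and β > 1, the Beta density is monotone decreasing on [0,1]; the mode is at 0.
Mean = 1/(1+11) = 0.083.
Difference = 0.083 − 0.000 = 0.083.

0.083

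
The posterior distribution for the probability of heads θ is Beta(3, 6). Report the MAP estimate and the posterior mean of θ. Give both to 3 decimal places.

MAP = 0.286; posterior mean = 0.333

Mode = (3−1)/(3+6−2) = 2/7 = 0.286.
Mean = 3/(3+6) = 3/9 = 0.333.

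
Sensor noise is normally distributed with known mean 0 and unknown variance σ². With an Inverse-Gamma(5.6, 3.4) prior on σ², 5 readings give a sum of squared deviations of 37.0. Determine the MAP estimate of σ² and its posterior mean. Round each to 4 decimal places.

MAP estimate = 2.4066, posterior mean = 3.0845

Posterior: Inverse-Gamma(shape = 5.6+5/2 = 8.1, scale = 3.4+37.0/2 = 21.9).
Mode = β/(α+1) = 21.9/9.1 = 2.4066.
Mean = β/(α−1) = 21.9/7.1 = 3.0845.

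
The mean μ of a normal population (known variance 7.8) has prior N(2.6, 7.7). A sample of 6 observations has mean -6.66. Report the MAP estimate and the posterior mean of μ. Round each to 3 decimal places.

MAP = -5.322, posterior mean = -5.322

Posterior for μ is Normal. Precision-weighted mean: (1/7.7·2.6 + 6/7.8·-6.66) / (1/7.7 + 6/7.8) = -5.322.
A Normal posterior is symmetric, so mode = mean.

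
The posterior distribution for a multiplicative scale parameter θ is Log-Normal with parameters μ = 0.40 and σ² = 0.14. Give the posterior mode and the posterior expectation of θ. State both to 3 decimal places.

Mode = exp(μ − σ²) = exp(0.26) = 1.297.
Mean = exp(μ + σ²/2) = exp(0.470) = 1.600.

posterior mode = 1.297, posterior expectation = 1.600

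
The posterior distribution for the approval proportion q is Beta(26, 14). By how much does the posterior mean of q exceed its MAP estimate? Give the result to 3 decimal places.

Mode = (26−1)/(26+14−2) = 25/38 = 0.658.
Mean = 26/(26+14) = 26/40 = 0.650.
Difference = 0.650 − 0.658 = -0.008.

-0.008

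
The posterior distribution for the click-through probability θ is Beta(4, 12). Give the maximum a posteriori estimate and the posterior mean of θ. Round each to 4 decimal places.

Mode = (4−1)/(4+12−2) = 3/14 = 0.2143.
Mean = 4/(4+12) = 4/16 = 0.2500.

θ_MAP = 0.2143, E[θ|data] = 0.2500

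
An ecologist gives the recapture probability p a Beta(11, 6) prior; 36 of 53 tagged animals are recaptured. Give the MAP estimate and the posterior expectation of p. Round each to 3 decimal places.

MAP = 0.676; posterior mean = 0.671

Posterior: Beta(11+36, 6+17) = Beta(47, 23).
Mode = (47−1)/(47+23−2) = 46/68 = 0.676.
Mean = 47/(47+23) = 47/70 = 0.671.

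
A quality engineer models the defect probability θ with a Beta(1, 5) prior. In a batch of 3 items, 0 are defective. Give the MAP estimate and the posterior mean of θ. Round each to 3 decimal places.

Posterior: Beta(1+0, 5+3) = Beta(1, 8).
Since α = 1 ≤ 1 and β > 1, the Beta density is monotone decreasing on [0,1]; the mode is at 0.
Mean = 1/(1+8) = 0.111.
The posterior is right-skewed, so the mean exceeds the mode.

MAP: 0.000. Posterior mean: 0.111.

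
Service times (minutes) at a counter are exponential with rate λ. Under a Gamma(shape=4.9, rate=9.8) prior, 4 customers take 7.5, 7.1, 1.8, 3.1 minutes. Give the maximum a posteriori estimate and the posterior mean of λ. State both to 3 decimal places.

MAP = 0.270; posterior mean = 0.304

Σ times = 19.5. Posterior: Gamma(shape = 4.9+4 = 8.9, rate = 9.8+19.5 = 29.3).
Mode = (α−1)/β = 7.9/29.3 = 0.270.
Mean = α/β = 8.9/29.3 = 0.304.
Right-skewed posterior ⇒ mode < mean.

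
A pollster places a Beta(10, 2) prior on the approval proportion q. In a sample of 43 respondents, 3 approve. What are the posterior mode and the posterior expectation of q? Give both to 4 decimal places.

Posterior: Beta(10+3, 2+40) = Beta(13, 42).
Mode = (13−1)/(13+42−2) = 12/53 = 0.2264.
Mean = 13/(13+42) = 13/55 = 0.2364.

MAP = 0.2264, posterior mean = 0.2364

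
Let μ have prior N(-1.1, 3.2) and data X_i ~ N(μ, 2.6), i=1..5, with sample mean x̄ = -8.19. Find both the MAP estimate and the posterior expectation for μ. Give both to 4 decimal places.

μ_MAP = -7.1989, E[μ|data] = -7.1989

Posterior for μ is Normal. Precision-weighted mean: (1/3.2·-1.1 + 5/2.6·-8.19) / (1/3.2 + 5/2.6) = -7.1989.
A Normal posterior is symmetric, so mode = mean.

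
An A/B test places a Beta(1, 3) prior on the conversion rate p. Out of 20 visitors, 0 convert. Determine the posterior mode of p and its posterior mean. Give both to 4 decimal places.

MAP = 0.0000, posterior mean = 0.0417

Posterior: Beta(1+0, 3+20) = Beta(1, 23).
Since α = 1 ≤ 1 and β > 1, the Beta density is monotone decreasing on [0,1]; the mode is at 0.
Mean = 1/(1+23) = 0.0417.
Right-skewed posterior ⇒ mode < mean.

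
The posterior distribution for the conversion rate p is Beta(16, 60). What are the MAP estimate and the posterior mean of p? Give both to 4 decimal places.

p_MAP = 0.2027, E[p|data] = 0.2105

Mode = (16−1)/(16+60−2) = 15/74 = 0.2027.
Mean = 16/(16+60) = 16/76 = 0.2105.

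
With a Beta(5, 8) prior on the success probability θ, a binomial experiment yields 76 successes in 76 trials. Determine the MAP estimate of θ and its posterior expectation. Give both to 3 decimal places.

Posterior: Beta(5+76, 8+0) = Beta(81, 8).
Mode = (81−1)/(81+8−2) = 80/87 = 0.920.
Mean = 81/(81+8) = 81/89 = 0.910.

MAP: 0.920. Posterior mean: 0.910.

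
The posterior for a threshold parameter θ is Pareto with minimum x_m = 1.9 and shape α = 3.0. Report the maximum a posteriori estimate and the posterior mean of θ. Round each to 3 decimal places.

θ_MAP = 1.900, E[θ|data] = 2.850

The Pareto density is strictly decreasing on [x_m, ∞), so the mode is x_m = 1.900.
Mean = α·x_m/(α−1) = 3.0·1.9/2.0 = 2.850.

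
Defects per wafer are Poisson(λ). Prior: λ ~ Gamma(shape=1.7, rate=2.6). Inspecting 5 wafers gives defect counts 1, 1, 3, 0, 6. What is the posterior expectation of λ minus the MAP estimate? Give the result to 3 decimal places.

Σ counts = 11. Posterior: Gamma(shape = 1.7+11 = 12.7, rate = 2.6+5 = 7.6).
Mode = (α−1)/β = 11.7/7.6 = 1.539.
Mean = α/β = 12.7/7.6 = 1.671.
Difference = 1.671 − 1.539 = 0.132.
The mean is pulled above the mode by the posterior's right skew.

0.132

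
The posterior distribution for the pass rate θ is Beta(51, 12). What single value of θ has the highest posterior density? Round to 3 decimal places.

0.820

Mode = (51−1)/(51+12−2) = 50/61 = 0.820.
Mean = 51/(51+12) = 51/63 = 0.810.
This is the posterior mode — the MAP estimate.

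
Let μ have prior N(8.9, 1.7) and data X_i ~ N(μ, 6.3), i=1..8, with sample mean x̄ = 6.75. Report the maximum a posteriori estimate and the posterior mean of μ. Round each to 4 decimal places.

maximum a posteriori estimate = 7.4307, posterior mean = 7.4307

Posterior for μ is Normal. Precision-weighted mean: (1/1.7·8.9 + 8/6.3·6.75) / (1/1.7 + 8/6.3) = 7.4307.
A Normal posterior is symmetric, so mode = mean.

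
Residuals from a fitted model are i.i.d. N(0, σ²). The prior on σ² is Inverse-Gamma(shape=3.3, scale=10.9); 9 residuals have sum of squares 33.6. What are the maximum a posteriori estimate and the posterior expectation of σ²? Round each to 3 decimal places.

maximum a posteriori estimate = 3.148, posterior expectation = 4.074

Posterior: Inverse-Gamma(shape = 3.3+9/2 = 7.8, scale = 10.9+33.6/2 = 27.7).
Mode = β/(α+1) = 27.7/8.8 = 3.148.
Mean = β/(α−1) = 27.7/6.8 = 4.074.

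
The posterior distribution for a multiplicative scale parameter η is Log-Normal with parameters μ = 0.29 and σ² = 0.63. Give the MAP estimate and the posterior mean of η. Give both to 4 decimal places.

MAP = 0.7118, posterior mean = 1.8313

Mode = exp(μ − σ²) = exp(-0.34) = 0.7118.
Mean = exp(μ + σ²/2) = exp(0.605) = 1.8313.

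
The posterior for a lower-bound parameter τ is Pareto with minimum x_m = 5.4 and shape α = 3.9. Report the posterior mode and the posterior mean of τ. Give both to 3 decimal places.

MAP = 5.400, posterior mean = 7.262

The Pareto density is strictly decreasing on [x_m, ∞), so the mode is x_m = 5.400.
Mean = α·x_m/(α−1) = 3.9·5.4/2.9 = 7.262.
The mean is pulled above the mode by the posterior's right skew.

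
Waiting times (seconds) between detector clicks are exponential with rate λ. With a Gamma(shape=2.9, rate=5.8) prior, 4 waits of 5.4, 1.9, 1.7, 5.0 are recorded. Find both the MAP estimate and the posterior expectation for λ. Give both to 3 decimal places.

MAP estimate = 0.298, posterior expectation = 0.348

Σ times = 14.0. Posterior: Gamma(shape = 2.9+4 = 6.9, rate = 5.8+14.0 = 19.8).
Mode = (α−1)/β = 5.9/19.8 = 0.298.
Mean = α/β = 6.9/19.8 = 0.348.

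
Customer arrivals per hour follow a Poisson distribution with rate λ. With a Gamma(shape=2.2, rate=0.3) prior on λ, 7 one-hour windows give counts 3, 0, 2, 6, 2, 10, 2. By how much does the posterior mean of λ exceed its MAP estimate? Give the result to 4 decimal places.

Σ counts = 25. Posterior: Gamma(shape = 2.2+25 = 27.2, rate = 0.3+7 = 7.3).
Mode = (α−1)/β = 26.2/7.3 = 3.5890.
Mean = α/β = 27.2/7.3 = 3.7260.
Difference = 3.7260 − 3.5890 = 0.1370.

0.1370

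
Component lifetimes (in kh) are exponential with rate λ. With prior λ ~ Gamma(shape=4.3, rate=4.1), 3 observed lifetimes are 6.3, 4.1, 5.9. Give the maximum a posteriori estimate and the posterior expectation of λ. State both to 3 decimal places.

Σ times = 16.3. Posterior: Gamma(shape = 4.3+3 = 7.3, rate = 4.1+16.3 = 20.4).
Mode = (α−1)/β = 6.3/20.4 = 0.309.
Mean = α/β = 7.3/20.4 = 0.358.

MAP = 0.309, posterior mean = 0.358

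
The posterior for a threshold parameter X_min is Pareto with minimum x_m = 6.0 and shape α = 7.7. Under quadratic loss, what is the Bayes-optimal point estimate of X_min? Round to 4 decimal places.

The Pareto density is strictly decreasing on [x_m, ∞), so the mode is x_m = 6.0000.
Mean = α·x_m/(α−1) = 7.7·6.0/6.7 = 6.8955.
Quadratic loss ⇒ the optimal estimator is the posterior mean.

6.8955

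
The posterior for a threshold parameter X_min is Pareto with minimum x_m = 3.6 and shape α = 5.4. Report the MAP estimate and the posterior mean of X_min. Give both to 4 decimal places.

The Pareto density is strictly decreasing on [x_m, ∞), so the mode is x_m = 3.6000.
Mean = α·x_m/(α−1) = 5.4·3.6/4.4 = 4.4182.

MAP = 3.6000, posterior mean = 4.4182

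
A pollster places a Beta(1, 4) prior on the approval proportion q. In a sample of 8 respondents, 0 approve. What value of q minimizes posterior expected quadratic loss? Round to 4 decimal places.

Posterior: Beta(1+0, 4+8) = Beta(1, 12).
Since α = 1 ≤ 1 and β > 1, the Beta density is monotone decreasing on [0,1]; the mode is at 0.
Mean = 1/(1+12) = 0.0769.
Quadratic loss ⇒ the optimal estimator is the posterior mean.

0.0769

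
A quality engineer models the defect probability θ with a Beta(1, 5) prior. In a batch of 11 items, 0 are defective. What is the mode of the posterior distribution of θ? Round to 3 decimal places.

0.000

Posterior: Beta(1+0, 5+11) = Beta(1, 16).
Since α = 1 ≤ 1 and β > 1, the Beta density is monotone decreasing on [0,1]; the mode is at 0.
Mean = 1/(1+16) = 0.059.
This is the posterior mode — the MAP estimate.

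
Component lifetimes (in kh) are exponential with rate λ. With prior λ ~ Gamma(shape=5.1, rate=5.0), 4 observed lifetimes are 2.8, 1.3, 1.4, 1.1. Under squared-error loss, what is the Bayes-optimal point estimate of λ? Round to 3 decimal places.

0.784

Σ times = 6.6. Posterior: Gamma(shape = 5.1+4 = 9.1, rate = 5.0+6.6 = 11.6).
Mode = (α−1)/β = 8.1/11.6 = 0.698.
Mean = α/β = 9.1/11.6 = 0.784.
Squared-error loss ⇒ the optimal estimator is the posterior mean.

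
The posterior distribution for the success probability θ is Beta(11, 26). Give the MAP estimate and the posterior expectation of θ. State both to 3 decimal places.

MAP estimate = 0.286, posterior expectation = 0.297

Mode = (11−1)/(11+26−2) = 10/35 = 0.286.
Mean = 11/(11+26) = 11/37 = 0.297.
Right-skewed posterior ⇒ mode < mean.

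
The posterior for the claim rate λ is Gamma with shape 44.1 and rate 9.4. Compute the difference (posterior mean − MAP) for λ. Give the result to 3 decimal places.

0.106

Mode = (α−1)/β = 43.1/9.4 = 4.585.
Mean = α/β = 44.1/9.4 = 4.691.
Difference = 4.691 − 4.585 = 0.106.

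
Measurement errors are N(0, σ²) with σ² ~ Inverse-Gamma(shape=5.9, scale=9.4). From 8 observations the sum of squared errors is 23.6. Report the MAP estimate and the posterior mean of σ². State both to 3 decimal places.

Posterior: Inverse-Gamma(shape = 5.9+8/2 = 9.9, scale = 9.4+23.6/2 = 21.2).
Mode = β/(α+1) = 21.2/10.9 = 1.945.
Mean = β/(α−1) = 21.2/8.9 = 2.382.
Mean > mode: the posterior has a right tail.

MAP: 1.945. Posterior mean: 2.382.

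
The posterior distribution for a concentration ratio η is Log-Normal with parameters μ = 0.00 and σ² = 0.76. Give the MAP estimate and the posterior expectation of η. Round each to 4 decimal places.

MAP = 0.4677; posterior mean = 1.4623

Mode = exp(μ − σ²) = exp(-0.76) = 0.4677.
Mean = exp(μ + σ²/2) = exp(0.380) = 1.4623.
Right-skewed posterior ⇒ mode < mean.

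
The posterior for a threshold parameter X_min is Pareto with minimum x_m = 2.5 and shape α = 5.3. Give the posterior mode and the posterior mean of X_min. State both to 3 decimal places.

The Pareto density is strictly decreasing on [x_m, ∞), so the mode is x_m = 2.500.
Mean = α·x_m/(α−1) = 5.3·2.5/4.3 = 3.081.
Mean > mode: the posterior has a right tail.

MAP = 2.500; posterior mean = 3.081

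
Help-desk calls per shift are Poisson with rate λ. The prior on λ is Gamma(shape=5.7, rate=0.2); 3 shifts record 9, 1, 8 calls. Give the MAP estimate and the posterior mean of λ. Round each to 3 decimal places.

λ_MAP = 7.094, E[λ|data] = 7.406

Σ counts = 18. Posterior: Gamma(shape = 5.7+18 = 23.7, rate = 0.2+3 = 3.2).
Mode = (α−1)/β = 22.7/3.2 = 7.094.
Mean = α/β = 23.7/3.2 = 7.406.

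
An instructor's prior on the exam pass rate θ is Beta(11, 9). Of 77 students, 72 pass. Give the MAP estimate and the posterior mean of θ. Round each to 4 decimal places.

MAP = 0.8632, posterior mean = 0.8557

Posterior: Beta(11+72, 9+5) = Beta(83, 14).
Mode = (83−1)/(83+14−2) = 82/95 = 0.8632.
Mean = 83/(83+14) = 83/97 = 0.8557.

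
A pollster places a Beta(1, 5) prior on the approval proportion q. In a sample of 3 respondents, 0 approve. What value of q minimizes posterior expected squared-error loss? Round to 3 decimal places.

Posterior: Beta(1+0, 5+3) = Beta(1, 8).
Since α = 1 ≤ 1 and β > 1, the Beta density is monotone decreasing on [0,1]; the mode is at 0.
Mean = 1/(1+8) = 0.111.
Squared-error loss ⇒ the optimal estimator is the posterior mean.

0.111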